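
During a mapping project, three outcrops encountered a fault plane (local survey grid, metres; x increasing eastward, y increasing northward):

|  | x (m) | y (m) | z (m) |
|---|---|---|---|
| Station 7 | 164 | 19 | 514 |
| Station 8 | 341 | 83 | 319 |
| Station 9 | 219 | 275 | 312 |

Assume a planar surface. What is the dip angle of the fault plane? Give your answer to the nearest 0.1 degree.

46.9°

Let the plane be z = a·x + b·y + c.
Station 8−Station 7: 177a + 64b = −195;  Station 9−Station 7: 55a + 256b = −202.
Solving gives a = −0.88515, b = −0.59889.
Gradient magnitude |∇z| = √(a² + b²) = √(0.78348 + 0.35867) = 1.06872.
True dip = arctan(1.06872) = 46.9°, dipping toward NE (azimuth ≈ 056°).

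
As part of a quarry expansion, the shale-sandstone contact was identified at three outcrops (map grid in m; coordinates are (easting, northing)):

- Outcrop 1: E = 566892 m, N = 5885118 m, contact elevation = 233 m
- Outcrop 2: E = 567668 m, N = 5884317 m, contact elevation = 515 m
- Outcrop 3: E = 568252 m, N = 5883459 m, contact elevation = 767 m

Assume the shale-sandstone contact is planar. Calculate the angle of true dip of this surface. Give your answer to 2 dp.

14.34°

Let the plane be z = a·E + b·N + c.
Outcrop 2−Outcrop 1: 776a − 801b = 282;  Outcrop 3−Outcrop 1: 1360a − 1659b = 534.
Solving gives a = 0.20252, b = −0.15586.
Gradient magnitude |∇z| = √(a² + b²) = √(0.04101 + 0.02429) = 0.25555.
True dip = arctan(0.25555) = 14.34°, dipping toward NW (azimuth ≈ 308°).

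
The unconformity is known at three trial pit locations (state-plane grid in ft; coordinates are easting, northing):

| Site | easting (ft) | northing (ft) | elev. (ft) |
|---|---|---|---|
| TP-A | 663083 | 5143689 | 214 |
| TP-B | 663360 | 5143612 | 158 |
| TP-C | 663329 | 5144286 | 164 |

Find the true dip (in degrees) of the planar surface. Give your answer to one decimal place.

11.4°

Two edge vectors: TP-A→TP-B = (277, -77, -56), TP-A→TP-C = (246, 597, -50).
Normal n = (TP-A→TP-B) × (TP-A→TP-C) = (37282, 74, 184311).
So ∂z/∂easting = −n_x/n_z = −0.20228 and ∂z/∂northing = −n_y/n_z = −0.00040.
Gradient magnitude |∇z| = √(a² + b²) = √(0.04092 + 0.00000) = 0.20228.
True dip = arctan(0.20228) = 11.4°, dipping toward E (azimuth ≈ 090°).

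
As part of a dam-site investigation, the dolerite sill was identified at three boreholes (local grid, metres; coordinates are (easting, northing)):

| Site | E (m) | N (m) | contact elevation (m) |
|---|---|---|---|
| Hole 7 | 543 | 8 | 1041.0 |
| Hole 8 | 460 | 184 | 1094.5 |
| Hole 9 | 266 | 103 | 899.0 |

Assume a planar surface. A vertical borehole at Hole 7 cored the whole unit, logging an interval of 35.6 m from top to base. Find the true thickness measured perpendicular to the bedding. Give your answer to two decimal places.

Two edge vectors: Hole 7→Hole 8 = (-83, 176, 53.5), Hole 7→Hole 9 = (-277, 95, -142).
Normal n = (Hole 7→Hole 8) × (Hole 7→Hole 9) = (-30074.5, -26605.5, 40867).
So ∂z/∂E = −n_x/n_z = 0.73591 and ∂z/∂N = −n_y/n_z = 0.65103.
|∇z| = √(a²+b²) = 0.98255, so dip δ = arctan(0.98255) = 44.50°.
True thickness = vertical thickness × cos δ = 35.6 × cos 44.50° = 25.39 m.

25.39 m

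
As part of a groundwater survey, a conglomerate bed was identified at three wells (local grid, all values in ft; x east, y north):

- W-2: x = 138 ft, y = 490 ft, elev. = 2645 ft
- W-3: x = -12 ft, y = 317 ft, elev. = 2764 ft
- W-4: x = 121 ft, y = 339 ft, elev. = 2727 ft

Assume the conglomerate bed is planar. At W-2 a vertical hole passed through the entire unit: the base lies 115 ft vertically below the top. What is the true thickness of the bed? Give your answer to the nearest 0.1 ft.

100.5 ft

Two edge vectors: W-2→W-3 = (-150, -173, 119), W-2→W-4 = (-17, -151, 82).
Normal n = (W-2→W-3) × (W-2→W-4) = (3783, 10277, 19709).
So ∂z/∂x = −n_x/n_z = −0.19194 and ∂z/∂y = −n_y/n_z = −0.52144.
|∇z| = √(a²+b²) = 0.55564, so dip δ = arctan(0.55564) = 29.06°.
True thickness = vertical thickness × cos δ = 115 × cos 29.06° = 100.5 ft.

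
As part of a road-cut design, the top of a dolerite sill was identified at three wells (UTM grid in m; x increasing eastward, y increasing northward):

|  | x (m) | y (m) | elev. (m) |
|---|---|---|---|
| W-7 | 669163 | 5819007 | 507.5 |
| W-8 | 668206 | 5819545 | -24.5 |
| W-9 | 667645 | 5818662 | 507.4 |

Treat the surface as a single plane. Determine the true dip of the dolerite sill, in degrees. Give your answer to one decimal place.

35.8°

Let the plane be z = a·x + b·y + c.
W-8−W-7: −957a + 538b = −532;  W-9−W-7: −1518a − 345b = −0.1.
Solving gives a = 0.16009, b = −0.70409.
Gradient magnitude |∇z| = √(a² + b²) = √(0.02563 + 0.49574) = 0.72206.
True dip = arctan(0.72206) = 35.8°, dipping toward NNW (azimuth ≈ 347°).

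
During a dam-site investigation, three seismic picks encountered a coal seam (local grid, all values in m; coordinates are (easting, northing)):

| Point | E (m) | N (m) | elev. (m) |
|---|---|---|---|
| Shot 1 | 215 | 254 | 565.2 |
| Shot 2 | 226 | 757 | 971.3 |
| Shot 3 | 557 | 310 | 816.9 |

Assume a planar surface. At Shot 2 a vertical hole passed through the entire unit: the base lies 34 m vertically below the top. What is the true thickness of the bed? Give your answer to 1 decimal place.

Let the plane be z = a·E + b·N + c.
Shot 2−Shot 1: 11a + 503b = 406.1;  Shot 3−Shot 1: 342a + 56b = 251.7.
Solving gives a = 0.60594, b = 0.79410.
|∇z| = √(a²+b²) = 0.99888, so dip δ = arctan(0.99888) = 44.97°.
True thickness = vertical thickness × cos δ = 34 × cos 44.97° = 24.1 m.

24.1 m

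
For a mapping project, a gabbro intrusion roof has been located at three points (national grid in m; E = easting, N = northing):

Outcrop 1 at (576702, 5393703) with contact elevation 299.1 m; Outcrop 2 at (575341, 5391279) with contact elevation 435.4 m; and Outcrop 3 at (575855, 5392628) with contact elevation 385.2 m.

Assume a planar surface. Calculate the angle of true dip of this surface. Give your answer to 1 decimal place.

6.0°

Let the plane be z = a·E + b·N + c.
Outcrop 2−Outcrop 1: −1361a − 2424b = 136.3;  Outcrop 3−Outcrop 1: −847a − 1075b = 86.1.
Solving gives a = −0.10539, b = 0.00294.
Gradient magnitude |∇z| = √(a² + b²) = √(0.01111 + 0.00001) = 0.10543.
True dip = arctan(0.10543) = 6.0°, dipping toward E (azimuth ≈ 092°).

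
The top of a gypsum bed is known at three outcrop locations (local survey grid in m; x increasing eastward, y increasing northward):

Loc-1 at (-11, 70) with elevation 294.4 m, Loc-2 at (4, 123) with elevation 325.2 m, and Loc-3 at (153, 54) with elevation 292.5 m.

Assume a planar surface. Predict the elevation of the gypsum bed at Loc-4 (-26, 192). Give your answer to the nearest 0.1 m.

363.1 m

Two edge vectors: Loc-1→Loc-2 = (15, 53, 30.8), Loc-1→Loc-3 = (164, -16, -1.9).
Normal n = (Loc-1→Loc-2) × (Loc-1→Loc-3) = (392.1, 5079.7, -8932).
So ∂z/∂x = −n_x/n_z = 0.04390 and ∂z/∂y = −n_y/n_z = 0.56871.
Intercept c from Loc-1: 294.4 + 0.48 − 39.81 = 255.07.
At (-26, 192): z = −1.1 + 109.2 + 255.07 = 363.1 m.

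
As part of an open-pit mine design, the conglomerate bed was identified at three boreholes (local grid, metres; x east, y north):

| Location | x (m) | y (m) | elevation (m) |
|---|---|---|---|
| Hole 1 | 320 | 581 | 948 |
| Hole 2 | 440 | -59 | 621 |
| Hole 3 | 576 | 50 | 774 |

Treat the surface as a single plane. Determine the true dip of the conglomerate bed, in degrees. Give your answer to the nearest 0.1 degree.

41.5°

Let the plane be z = a·x + b·y + c.
Hole 2−Hole 1: 120a − 640b = −327;  Hole 3−Hole 1: 256a − 531b = −174.
Solving gives a = 0.62202, b = 0.62757.
Gradient magnitude |∇z| = √(a² + b²) = √(0.38691 + 0.39384) = 0.88360.
True dip = arctan(0.88360) = 41.5°, dipping toward SW (azimuth ≈ 225°).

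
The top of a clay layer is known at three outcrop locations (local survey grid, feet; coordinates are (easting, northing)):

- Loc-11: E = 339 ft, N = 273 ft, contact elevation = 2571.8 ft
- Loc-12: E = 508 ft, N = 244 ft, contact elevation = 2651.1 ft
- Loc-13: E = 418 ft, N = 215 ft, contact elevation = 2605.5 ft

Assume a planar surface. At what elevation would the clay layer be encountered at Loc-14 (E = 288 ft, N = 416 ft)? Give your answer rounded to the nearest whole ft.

2558 ft

Two edge vectors: Loc-11→Loc-12 = (169, -29, 79.3), Loc-11→Loc-13 = (79, -58, 33.7).
Normal n = (Loc-11→Loc-12) × (Loc-11→Loc-13) = (3622.1, 569.4, -7511).
So ∂z/∂E = −n_x/n_z = 0.48224 and ∂z/∂N = −n_y/n_z = 0.07581.
Intercept c from Loc-11: 2571.8 − 163.48 − 20.70 = 2387.63.
At (288, 416): z = 138.9 + 31.5 + 2387.63 = 2558.0 ft.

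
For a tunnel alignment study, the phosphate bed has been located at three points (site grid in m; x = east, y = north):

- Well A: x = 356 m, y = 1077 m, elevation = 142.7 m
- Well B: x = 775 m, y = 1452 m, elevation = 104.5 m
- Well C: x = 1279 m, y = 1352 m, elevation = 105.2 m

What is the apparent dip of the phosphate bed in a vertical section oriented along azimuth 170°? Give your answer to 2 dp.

Two edge vectors: Well A→Well B = (419, 375, -38.2), Well A→Well C = (923, 275, -37.5).
Normal n = (Well A→Well B) × (Well A→Well C) = (-3557.5, -19546.1, -230900).
So ∂z/∂x = −n_x/n_z = −0.01541 and ∂z/∂y = −n_y/n_z = −0.08465.
Unit vector along 170° is (sin 170°, cos 170°) = (0.1736, -0.9848).
Slope in that direction = a·(0.1736) + b·(-0.9848) = 0.08069.
Apparent dip = arctan|0.08069| = 4.61° (true dip is 4.9°, so apparent ≤ true as expected).

4.61°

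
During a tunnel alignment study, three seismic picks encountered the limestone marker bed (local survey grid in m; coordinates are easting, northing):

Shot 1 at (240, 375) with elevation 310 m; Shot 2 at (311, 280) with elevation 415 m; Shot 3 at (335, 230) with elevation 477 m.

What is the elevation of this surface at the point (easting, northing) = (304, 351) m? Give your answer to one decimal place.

Two edge vectors: Shot 1→Shot 2 = (71, -95, 105), Shot 1→Shot 3 = (95, -145, 167).
Normal n = (Shot 1→Shot 2) × (Shot 1→Shot 3) = (-640, -1882, -1270).
So ∂z/∂easting = −n_x/n_z = −0.50394 and ∂z/∂northing = −n_y/n_z = −1.48189.
Intercept c from Shot 1: 310 + 120.94 + 555.71 = 986.65.
At (304, 351): z = −153.2 − 520.1 + 986.65 = 313.3 m.

313.3 m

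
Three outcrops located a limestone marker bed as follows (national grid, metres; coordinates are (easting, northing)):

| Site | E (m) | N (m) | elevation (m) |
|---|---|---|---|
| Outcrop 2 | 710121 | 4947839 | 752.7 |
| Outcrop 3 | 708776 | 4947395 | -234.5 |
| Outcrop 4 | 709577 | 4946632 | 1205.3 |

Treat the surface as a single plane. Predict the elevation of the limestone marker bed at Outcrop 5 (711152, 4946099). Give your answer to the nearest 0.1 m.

Two edge vectors: Outcrop 2→Outcrop 3 = (-1345, -444, -987.2), Outcrop 2→Outcrop 4 = (-544, -1207, 452.6).
Normal n = (Outcrop 2→Outcrop 3) × (Outcrop 2→Outcrop 4) = (-1392504.8, 1145783.8, 1381879).
So ∂z/∂E = −n_x/n_z = 1.007689385 and ∂z/∂N = −n_y/n_z = −0.829149151.
Intercept c from Outcrop 2: 752.7 − 715581.39 + 4102496.51 = 3387667.81.
At (711152, 4946099): z = 716620.3 − 4101053.8 + 3387667.81 = 3234.3 m.

3234.3 m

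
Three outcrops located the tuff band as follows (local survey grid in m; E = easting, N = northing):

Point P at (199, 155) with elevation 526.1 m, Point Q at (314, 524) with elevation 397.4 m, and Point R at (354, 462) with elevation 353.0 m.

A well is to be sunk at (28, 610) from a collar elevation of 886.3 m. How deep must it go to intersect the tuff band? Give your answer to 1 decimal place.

170.8 m

Two edge vectors: Point P→Point Q = (115, 369, -128.7), Point P→Point R = (155, 307, -173.1).
Normal n = (Point P→Point Q) × (Point P→Point R) = (-24363, -42, -21890).
So ∂z/∂E = −n_x/n_z = −1.11297 and ∂z/∂N = −n_y/n_z = −0.00192.
Intercept c from Point P: 526.1 + 221.48 + 0.30 = 747.88.
At (28, 610): z_contact = −31.16 − 1.17 + 747.88 = 715.55 m.
Depth below ground = 886.3 − 715.55 = 170.8 m.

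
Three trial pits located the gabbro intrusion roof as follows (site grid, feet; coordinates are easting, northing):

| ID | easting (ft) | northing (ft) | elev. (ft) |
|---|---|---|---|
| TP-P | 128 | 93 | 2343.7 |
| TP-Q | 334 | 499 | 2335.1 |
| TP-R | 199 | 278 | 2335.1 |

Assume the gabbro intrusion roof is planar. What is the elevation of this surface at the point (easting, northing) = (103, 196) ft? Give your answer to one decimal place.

2325.7 ft

Let the plane be z = a·easting + b·northing + c.
TP-Q−TP-P: 206a + 406b = −8.6;  TP-R−TP-P: 71a + 185b = −8.6.
Solving gives a = 0.20472, b = −0.12505.
Then c = 2343.7 − a·128 − b·93 = 2329.13.
At (103, 196): z = 21.1 − 24.5 + 2329.13 = 2325.7 ft.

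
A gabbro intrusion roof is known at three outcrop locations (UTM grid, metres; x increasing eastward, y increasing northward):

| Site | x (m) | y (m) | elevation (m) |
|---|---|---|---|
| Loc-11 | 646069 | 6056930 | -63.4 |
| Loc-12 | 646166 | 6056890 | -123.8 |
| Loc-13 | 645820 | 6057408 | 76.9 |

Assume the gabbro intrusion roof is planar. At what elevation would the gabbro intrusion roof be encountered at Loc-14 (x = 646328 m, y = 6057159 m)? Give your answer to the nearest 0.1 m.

Let the plane be z = a·x + b·y + c.
Loc-12−Loc-11: 97a − 40b = −60.4;  Loc-13−Loc-11: −249a + 478b = 140.3.
Solving gives a = −0.638883700, b = −0.039292974.
Then c = -63.4 − a·646069 − b·6056930 = 650694.34.
At (646328, 6057159): z = −412928.4 − 238003.8 + 650694.34 = -237.9 m.

-237.9 m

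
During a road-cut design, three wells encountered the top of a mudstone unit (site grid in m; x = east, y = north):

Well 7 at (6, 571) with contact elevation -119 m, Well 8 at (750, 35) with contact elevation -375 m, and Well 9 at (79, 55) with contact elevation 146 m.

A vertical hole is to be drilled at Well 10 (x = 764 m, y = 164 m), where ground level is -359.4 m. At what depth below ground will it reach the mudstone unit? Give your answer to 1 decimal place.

107.5 m

Let the plane be z = a·x + b·y + c.
Well 8−Well 7: 744a − 536b = −256;  Well 9−Well 7: 73a − 516b = 265.
Solving gives a = −0.79511, b = −0.62605.
Then c = -119 − a·6 − b·571 = 243.25.
At (764, 164): z_contact = −607.47 − 102.67 + 243.25 = -466.89 m.
Depth below ground = -359.4 − (-466.89) = 107.5 m.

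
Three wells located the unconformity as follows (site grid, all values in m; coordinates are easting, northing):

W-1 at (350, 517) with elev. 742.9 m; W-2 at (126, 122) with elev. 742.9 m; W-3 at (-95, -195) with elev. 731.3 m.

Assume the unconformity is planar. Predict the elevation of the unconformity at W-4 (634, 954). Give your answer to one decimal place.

753.1 m

Let the plane be z = a·easting + b·northing + c.
W-2−W-1: −224a − 395b = 0;  W-3−W-1: −445a − 712b = −11.6.
Solving gives a = 0.28133, b = −0.15954.
Then c = 742.9 − a·350 − b·517 = 726.92.
At (634, 954): z = 178.4 − 152.2 + 726.92 = 753.1 m.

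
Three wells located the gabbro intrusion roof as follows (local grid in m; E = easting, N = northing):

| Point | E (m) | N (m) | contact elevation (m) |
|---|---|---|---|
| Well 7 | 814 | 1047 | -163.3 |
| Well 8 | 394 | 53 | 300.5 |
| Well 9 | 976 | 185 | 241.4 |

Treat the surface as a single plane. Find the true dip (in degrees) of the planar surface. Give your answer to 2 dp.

Let the plane be z = a·E + b·N + c.
Well 8−Well 7: −420a − 994b = 463.8;  Well 9−Well 7: 162a − 862b = 404.7.
Solving gives a = 0.00473, b = −0.46860.
Gradient magnitude |∇z| = √(a² + b²) = √(0.00002 + 0.21959) = 0.46862.
True dip = arctan(0.46862) = 25.11°, dipping toward N (azimuth ≈ 359°).

25.11°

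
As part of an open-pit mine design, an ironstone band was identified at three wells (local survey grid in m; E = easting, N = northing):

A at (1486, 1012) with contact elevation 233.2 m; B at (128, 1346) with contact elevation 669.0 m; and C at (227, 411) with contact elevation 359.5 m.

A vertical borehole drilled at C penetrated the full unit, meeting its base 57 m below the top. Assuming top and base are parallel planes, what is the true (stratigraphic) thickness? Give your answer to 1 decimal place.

53.1 m

Let the plane be z = a·E + b·N + c.
B−A: −1358a + 334b = 435.8;  C−A: −1259a − 601b = 126.3.
Solving gives a = −0.24590, b = 0.30498.
|∇z| = √(a²+b²) = 0.39177, so dip δ = arctan(0.39177) = 21.39°.
True thickness = vertical thickness × cos δ = 57 × cos 21.39° = 53.1 m.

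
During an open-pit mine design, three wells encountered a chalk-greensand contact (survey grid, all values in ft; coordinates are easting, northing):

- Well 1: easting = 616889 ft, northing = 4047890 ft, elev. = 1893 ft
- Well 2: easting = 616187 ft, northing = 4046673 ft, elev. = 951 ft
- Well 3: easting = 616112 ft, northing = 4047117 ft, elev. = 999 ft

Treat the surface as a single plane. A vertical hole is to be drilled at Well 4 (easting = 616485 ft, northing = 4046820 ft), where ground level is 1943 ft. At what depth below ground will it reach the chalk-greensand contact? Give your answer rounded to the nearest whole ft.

Two edge vectors: Well 1→Well 2 = (-702, -1217, -942), Well 1→Well 3 = (-777, -773, -894).
Normal n = (Well 1→Well 2) × (Well 1→Well 3) = (359832, 104346, -402963).
So ∂z/∂easting = −n_x/n_z = 0.89296536 and ∂z/∂northing = −n_y/n_z = 0.25894685.
Intercept c from Well 1: 1893 − 550860.51 − 1048188.37 = −1597155.88.
At (616485, 4046820): z_contact = 550499.7 + 1047911.3 − 1597155.88 = 1255.2 ft.
Depth below ground = 1943 − 1255.2 = 688 ft.

688 ft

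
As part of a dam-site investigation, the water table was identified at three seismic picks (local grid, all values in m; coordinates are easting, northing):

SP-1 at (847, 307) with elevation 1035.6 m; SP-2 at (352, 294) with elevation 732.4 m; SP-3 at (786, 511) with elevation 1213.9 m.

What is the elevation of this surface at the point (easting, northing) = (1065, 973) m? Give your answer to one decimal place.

1861.7 m

Let the plane be z = a·easting + b·northing + c.
SP-2−SP-1: −495a − 13b = −303.2;  SP-3−SP-1: −61a + 204b = 178.3.
Solving gives a = 0.584977, b = 1.048939.
Then c = 1035.6 − a·847 − b·307 = 218.10.
At (1065, 973): z = 623.0 + 1020.6 + 218.10 = 1861.7 m.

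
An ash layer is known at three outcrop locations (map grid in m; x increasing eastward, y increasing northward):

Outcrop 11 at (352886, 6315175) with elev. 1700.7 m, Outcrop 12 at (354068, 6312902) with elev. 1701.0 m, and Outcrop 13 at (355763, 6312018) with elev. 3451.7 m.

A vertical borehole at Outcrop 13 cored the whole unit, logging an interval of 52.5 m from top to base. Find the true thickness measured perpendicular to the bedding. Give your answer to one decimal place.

27.9 m

Two edge vectors: Outcrop 11→Outcrop 12 = (1182, -2273, 0.3), Outcrop 11→Outcrop 13 = (2877, -3157, 1751).
Normal n = (Outcrop 11→Outcrop 12) × (Outcrop 11→Outcrop 13) = (-3979075.9, -2068818.9, 2807847).
So ∂z/∂x = −n_x/n_z = 1.41713 and ∂z/∂y = −n_y/n_z = 0.73680.
|∇z| = √(a²+b²) = 1.59722, so dip δ = arctan(1.59722) = 57.95°.
True thickness = vertical thickness × cos δ = 52.5 × cos 57.95° = 27.9 m.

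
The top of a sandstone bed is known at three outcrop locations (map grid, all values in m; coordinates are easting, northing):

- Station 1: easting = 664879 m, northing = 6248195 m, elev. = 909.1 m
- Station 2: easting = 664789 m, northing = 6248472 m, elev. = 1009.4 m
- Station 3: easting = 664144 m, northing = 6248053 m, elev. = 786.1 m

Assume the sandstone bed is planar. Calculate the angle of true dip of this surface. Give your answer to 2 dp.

21.92°

Let the plane be z = a·easting + b·northing + c.
Station 2−Station 1: −90a + 277b = 100.3;  Station 3−Station 1: −735a − 142b = −123.
Solving gives a = 0.09164, b = 0.39187.
Gradient magnitude |∇z| = √(a² + b²) = √(0.00840 + 0.15356) = 0.40244.
True dip = arctan(0.40244) = 21.92°, dipping toward SSW (azimuth ≈ 193°).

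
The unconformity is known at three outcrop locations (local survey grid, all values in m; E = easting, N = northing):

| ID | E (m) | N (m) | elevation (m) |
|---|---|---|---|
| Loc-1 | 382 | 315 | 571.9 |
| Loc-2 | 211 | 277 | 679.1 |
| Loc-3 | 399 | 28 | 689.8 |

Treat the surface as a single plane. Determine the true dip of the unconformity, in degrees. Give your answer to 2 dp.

Two edge vectors: Loc-1→Loc-2 = (-171, -38, 107.2), Loc-1→Loc-3 = (17, -287, 117.9).
Normal n = (Loc-1→Loc-2) × (Loc-1→Loc-3) = (26286.2, 21983.3, 49723).
So ∂z/∂E = −n_x/n_z = −0.52865 and ∂z/∂N = −n_y/n_z = −0.44212.
Gradient magnitude |∇z| = √(a² + b²) = √(0.27947 + 0.19547) = 0.68916.
True dip = arctan(0.68916) = 34.57°, dipping toward NE (azimuth ≈ 050°).

34.57°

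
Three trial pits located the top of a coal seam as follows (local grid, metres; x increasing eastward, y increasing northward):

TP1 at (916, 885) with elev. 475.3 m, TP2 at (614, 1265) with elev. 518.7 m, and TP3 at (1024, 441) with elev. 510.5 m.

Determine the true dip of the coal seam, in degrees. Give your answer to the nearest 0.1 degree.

21.2°

Two edge vectors: TP1→TP2 = (-302, 380, 43.4), TP1→TP3 = (108, -444, 35.2).
Normal n = (TP1→TP2) × (TP1→TP3) = (32645.6, 15317.6, 93048).
So ∂z/∂x = −n_x/n_z = −0.35085 and ∂z/∂y = −n_y/n_z = −0.16462.
Gradient magnitude |∇z| = √(a² + b²) = √(0.12309 + 0.02710) = 0.38755.
True dip = arctan(0.38755) = 21.2°, dipping toward ENE (azimuth ≈ 065°).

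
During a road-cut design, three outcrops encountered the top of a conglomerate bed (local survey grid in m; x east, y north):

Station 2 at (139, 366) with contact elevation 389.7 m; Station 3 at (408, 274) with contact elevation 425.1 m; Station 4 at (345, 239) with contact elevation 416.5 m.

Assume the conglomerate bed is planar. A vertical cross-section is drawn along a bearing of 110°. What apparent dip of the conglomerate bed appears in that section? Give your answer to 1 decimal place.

Let the plane be z = a·x + b·y + c.
Station 3−Station 2: 269a − 92b = 35.4;  Station 4−Station 2: 206a − 127b = 26.8.
Solving gives a = 0.13347, b = 0.00547.
Unit vector along 110° is (sin 110°, cos 110°) = (0.9397, -0.3420).
Slope in that direction = a·(0.9397) + b·(-0.3420) = 0.12355.
Apparent dip = arctan|0.12355| = 7.0° (true dip is 7.6°, so apparent ≤ true as expected).

7.0°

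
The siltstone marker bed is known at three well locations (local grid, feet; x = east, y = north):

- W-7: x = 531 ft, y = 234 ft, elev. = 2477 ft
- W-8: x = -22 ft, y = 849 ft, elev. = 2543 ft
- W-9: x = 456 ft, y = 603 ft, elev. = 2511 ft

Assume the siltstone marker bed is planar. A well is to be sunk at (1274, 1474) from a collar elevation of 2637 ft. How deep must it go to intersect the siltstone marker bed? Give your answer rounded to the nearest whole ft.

Let the plane be z = a·x + b·y + c.
W-8−W-7: −553a + 615b = 66;  W-9−W-7: −75a + 369b = 34.
Solving gives a = −0.02181, b = 0.08771.
Then c = 2477 − a·531 − b·234 = 2468.06.
At (1274, 1474): z_contact = −27.8 + 129.3 + 2468.06 = 2569.6 ft.
Depth below ground = 2637 − 2569.6 = 67 ft.

67 ft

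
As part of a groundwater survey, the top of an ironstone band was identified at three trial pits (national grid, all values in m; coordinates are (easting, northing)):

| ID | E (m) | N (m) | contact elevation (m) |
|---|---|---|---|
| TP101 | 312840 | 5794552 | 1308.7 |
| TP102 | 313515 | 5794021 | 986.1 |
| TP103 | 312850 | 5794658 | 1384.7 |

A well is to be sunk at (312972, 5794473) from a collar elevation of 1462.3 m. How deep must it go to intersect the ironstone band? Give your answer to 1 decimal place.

199.1 m

Two edge vectors: TP101→TP102 = (675, -531, -322.6), TP101→TP103 = (10, 106, 76).
Normal n = (TP101→TP102) × (TP101→TP103) = (-6160.4, -54526, 76860).
So ∂z/∂E = −n_x/n_z = 0.080150924 and ∂z/∂N = −n_y/n_z = 0.709419724.
Intercept c from TP101: 1308.7 − 25074.41 − 4110769.48 = −4134535.20.
At (312972, 5794473): z_contact = 25084.99 + 4110713.44 − 4134535.20 = 1263.24 m.
Depth below ground = 1462.3 − 1263.24 = 199.1 m.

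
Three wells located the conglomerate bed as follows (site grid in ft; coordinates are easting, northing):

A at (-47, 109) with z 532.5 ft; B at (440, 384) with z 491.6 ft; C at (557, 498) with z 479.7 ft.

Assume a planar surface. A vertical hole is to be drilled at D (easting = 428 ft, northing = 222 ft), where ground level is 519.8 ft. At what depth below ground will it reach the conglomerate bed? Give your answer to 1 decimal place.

Let the plane be z = a·easting + b·northing + c.
B−A: 487a + 275b = −40.9;  C−A: 604a + 389b = −52.8.
Solving gives a = −0.05955, b = −0.04327.
Then c = 532.5 − a·-47 − b·109 = 534.42.
At (428, 222): z_contact = −25.49 − 9.61 + 534.42 = 499.32 ft.
Depth below ground = 519.8 − 499.32 = 20.5 ft.

20.5 ft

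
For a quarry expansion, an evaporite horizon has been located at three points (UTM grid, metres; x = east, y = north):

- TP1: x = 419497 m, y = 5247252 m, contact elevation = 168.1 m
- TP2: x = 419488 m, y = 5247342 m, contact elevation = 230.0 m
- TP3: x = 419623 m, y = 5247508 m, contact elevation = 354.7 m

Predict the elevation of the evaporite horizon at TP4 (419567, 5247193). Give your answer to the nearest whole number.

132 m

Two edge vectors: TP1→TP2 = (-9, 90, 61.9), TP1→TP3 = (126, 256, 186.6).
Normal n = (TP1→TP2) × (TP1→TP3) = (947.6, 9478.8, -13644).
So ∂z/∂x = −n_x/n_z = 0.06945177 and ∂z/∂y = −n_y/n_z = 0.69472296.
Intercept c from TP1: 168.1 − 29134.81 − 3645386.42 = −3674353.13.
At (419567, 5247193): z = 29139.7 + 3645345.4 − 3674353.13 = 132.0 m.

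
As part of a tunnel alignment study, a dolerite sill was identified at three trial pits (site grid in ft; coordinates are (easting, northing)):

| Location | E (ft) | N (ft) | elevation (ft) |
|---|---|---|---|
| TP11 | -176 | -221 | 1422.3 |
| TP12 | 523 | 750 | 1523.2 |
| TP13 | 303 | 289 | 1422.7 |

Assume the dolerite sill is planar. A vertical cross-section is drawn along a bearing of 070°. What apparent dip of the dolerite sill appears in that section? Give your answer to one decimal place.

16.2°

Two edge vectors: TP11→TP12 = (699, 971, 100.9), TP11→TP13 = (479, 510, 0.4).
Normal n = (TP11→TP12) × (TP11→TP13) = (-51070.6, 48051.5, -108619).
So ∂z/∂E = −n_x/n_z = −0.47018 and ∂z/∂N = −n_y/n_z = 0.44239.
Unit vector along 070° is (sin 70°, cos 70°) = (0.9397, 0.3420).
Slope in that direction = a·(0.9397) + b·(0.3420) = −0.29052.
Apparent dip = arctan|0.29052| = 16.2° (true dip is 32.8°, so apparent ≤ true as expected).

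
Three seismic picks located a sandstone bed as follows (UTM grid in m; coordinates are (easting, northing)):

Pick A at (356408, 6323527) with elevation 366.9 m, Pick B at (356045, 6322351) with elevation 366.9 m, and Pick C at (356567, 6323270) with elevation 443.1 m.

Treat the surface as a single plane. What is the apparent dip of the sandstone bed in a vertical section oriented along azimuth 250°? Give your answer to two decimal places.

Let the plane be z = a·E + b·N + c.
Pick B−Pick A: −363a − 1176b = 0;  Pick C−Pick A: 159a − 257b = 76.2.
Solving gives a = 0.31973, b = −0.09869.
Unit vector along 250° is (sin 250°, cos 250°) = (-0.9397, -0.3420).
Slope in that direction = a·(-0.9397) + b·(-0.3420) = −0.26669.
Apparent dip = arctan|0.26669| = 14.93° (true dip is 18.5°, so apparent ≤ true as expected).

14.93°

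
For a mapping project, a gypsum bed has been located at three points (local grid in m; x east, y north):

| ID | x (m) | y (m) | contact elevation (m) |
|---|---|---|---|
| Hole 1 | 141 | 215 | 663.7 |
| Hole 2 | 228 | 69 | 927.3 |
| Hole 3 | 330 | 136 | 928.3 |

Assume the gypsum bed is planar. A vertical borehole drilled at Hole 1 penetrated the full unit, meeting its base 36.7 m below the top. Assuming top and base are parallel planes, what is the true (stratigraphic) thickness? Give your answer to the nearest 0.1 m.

Two edge vectors: Hole 1→Hole 2 = (87, -146, 263.6), Hole 1→Hole 3 = (189, -79, 264.6).
Normal n = (Hole 1→Hole 2) × (Hole 1→Hole 3) = (-17807.2, 26800.2, 20721).
So ∂z/∂x = −n_x/n_z = 0.85938 and ∂z/∂y = −n_y/n_z = −1.29338.
|∇z| = √(a²+b²) = 1.55286, so dip δ = arctan(1.55286) = 57.22°.
True thickness = vertical thickness × cos δ = 36.7 × cos 57.22° = 19.9 m.

19.9 m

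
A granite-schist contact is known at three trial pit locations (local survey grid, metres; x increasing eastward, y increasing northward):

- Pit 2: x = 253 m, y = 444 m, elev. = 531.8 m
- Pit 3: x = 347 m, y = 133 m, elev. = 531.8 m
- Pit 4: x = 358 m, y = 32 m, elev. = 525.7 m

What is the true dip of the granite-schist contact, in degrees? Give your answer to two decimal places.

18.07°

Let the plane be z = a·x + b·y + c.
Pit 3−Pit 2: 94a − 311b = 0;  Pit 4−Pit 2: 105a − 412b = −6.1.
Solving gives a = 0.31238, b = 0.09442.
Gradient magnitude |∇z| = √(a² + b²) = √(0.09758 + 0.00891) = 0.32634.
True dip = arctan(0.32634) = 18.07°, dipping toward WSW (azimuth ≈ 253°).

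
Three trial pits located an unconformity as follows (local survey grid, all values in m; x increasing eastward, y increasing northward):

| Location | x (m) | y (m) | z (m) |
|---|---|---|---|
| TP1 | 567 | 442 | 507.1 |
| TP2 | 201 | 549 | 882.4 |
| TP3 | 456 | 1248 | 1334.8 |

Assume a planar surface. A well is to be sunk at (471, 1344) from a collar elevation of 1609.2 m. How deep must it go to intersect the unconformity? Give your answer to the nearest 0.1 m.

Let the plane be z = a·x + b·y + c.
TP2−TP1: −366a + 107b = 375.3;  TP3−TP1: −111a + 806b = 827.7.
Solving gives a = −0.755611, b = 0.922862.
Then c = 507.1 − a·567 − b·442 = 527.63.
At (471, 1344): z_contact = −355.89 + 1240.33 + 527.63 = 1412.06 m.
Depth below ground = 1609.2 − 1412.06 = 197.1 m.

197.1 m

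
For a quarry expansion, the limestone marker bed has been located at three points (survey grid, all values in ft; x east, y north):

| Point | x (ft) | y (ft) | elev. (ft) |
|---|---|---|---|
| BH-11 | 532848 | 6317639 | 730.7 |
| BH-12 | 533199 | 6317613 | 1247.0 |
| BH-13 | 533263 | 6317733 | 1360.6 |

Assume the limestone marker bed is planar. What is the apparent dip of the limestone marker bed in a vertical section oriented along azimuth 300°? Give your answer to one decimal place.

Let the plane be z = a·x + b·y + c.
BH-12−BH-11: 351a − 26b = 516.3;  BH-13−BH-11: 415a + 94b = 629.9.
Solving gives a = 1.48250, b = 0.15600.
Unit vector along 300° is (sin 300°, cos 300°) = (-0.8660, 0.5000).
Slope in that direction = a·(-0.8660) + b·(0.5000) = −1.20588.
Apparent dip = arctan|1.20588| = 50.3° (true dip is 56.1°, so apparent ≤ true as expected).

50.3°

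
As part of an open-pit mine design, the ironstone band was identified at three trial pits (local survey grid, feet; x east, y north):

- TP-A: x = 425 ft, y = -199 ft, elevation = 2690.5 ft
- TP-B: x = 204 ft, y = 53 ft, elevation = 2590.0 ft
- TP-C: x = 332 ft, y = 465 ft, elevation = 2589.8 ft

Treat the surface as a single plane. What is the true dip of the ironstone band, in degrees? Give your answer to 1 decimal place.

19.4°

Two edge vectors: TP-A→TP-B = (-221, 252, -100.5), TP-A→TP-C = (-93, 664, -100.7).
Normal n = (TP-A→TP-B) × (TP-A→TP-C) = (41355.6, -12908.2, -123308).
So ∂z/∂x = −n_x/n_z = 0.33538 and ∂z/∂y = −n_y/n_z = −0.10468.
Gradient magnitude |∇z| = √(a² + b²) = √(0.11248 + 0.01096) = 0.35134.
True dip = arctan(0.35134) = 19.4°, dipping toward WNW (azimuth ≈ 287°).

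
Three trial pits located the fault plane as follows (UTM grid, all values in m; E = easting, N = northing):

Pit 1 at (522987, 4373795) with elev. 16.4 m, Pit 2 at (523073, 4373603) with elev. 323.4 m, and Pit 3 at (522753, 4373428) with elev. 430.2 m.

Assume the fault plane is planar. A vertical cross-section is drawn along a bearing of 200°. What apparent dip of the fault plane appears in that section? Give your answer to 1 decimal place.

Two edge vectors: Pit 1→Pit 2 = (86, -192, 307), Pit 1→Pit 3 = (-234, -367, 413.8).
Normal n = (Pit 1→Pit 2) × (Pit 1→Pit 3) = (33219.4, -107424.8, -76490).
So ∂z/∂E = −n_x/n_z = 0.43430 and ∂z/∂N = −n_y/n_z = −1.40443.
Unit vector along 200° is (sin 200°, cos 200°) = (-0.3420, -0.9397).
Slope in that direction = a·(-0.3420) + b·(-0.9397) = 1.17119.
Apparent dip = arctan|1.17119| = 49.5° (true dip is 55.8°, so apparent ≤ true as expected).

49.5°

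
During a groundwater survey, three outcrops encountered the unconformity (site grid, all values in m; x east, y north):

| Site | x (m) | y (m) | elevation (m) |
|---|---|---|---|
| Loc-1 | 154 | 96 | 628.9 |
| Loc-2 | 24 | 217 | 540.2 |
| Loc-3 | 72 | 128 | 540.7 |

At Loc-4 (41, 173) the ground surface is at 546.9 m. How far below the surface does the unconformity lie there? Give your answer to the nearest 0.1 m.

Let the plane be z = a·x + b·y + c.
Loc-2−Loc-1: −130a + 121b = −88.7;  Loc-3−Loc-1: −82a + 32b = −88.2.
Solving gives a = 1.35956, b = 0.72763.
Then c = 628.9 − a·154 − b·96 = 349.67.
At (41, 173): z_contact = 55.74 + 125.88 + 349.67 = 531.30 m.
Depth below ground = 546.9 − 531.30 = 15.6 m.

15.6 m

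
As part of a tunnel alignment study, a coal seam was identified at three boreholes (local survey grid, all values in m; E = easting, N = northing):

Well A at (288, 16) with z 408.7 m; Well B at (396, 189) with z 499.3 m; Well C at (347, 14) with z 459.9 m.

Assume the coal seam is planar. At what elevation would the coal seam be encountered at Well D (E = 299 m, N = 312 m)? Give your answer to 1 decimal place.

413.0 m

Let the plane be z = a·E + b·N + c.
Well B−Well A: 108a + 173b = 90.6;  Well C−Well A: 59a − 2b = 51.2.
Solving gives a = 0.86720, b = −0.01767.
Then c = 408.7 − a·288 − b·16 = 159.23.
At (299, 312): z = 259.3 − 5.5 + 159.23 = 413.0 m.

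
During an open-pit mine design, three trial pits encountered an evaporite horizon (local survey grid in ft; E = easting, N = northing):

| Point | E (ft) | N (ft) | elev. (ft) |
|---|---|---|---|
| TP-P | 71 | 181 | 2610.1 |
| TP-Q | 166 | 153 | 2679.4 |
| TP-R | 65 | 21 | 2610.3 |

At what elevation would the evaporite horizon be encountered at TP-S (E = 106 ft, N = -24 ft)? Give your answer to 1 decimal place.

2641.1 ft

Let the plane be z = a·E + b·N + c.
TP-Q−TP-P: 95a − 28b = 69.3;  TP-R−TP-P: −6a − 160b = 0.2.
Solving gives a = 0.72113, b = −0.02829.
Then c = 2610.1 − a·71 − b·181 = 2564.02.
At (106, -24): z = 76.4 + 0.7 + 2564.02 = 2641.1 ft.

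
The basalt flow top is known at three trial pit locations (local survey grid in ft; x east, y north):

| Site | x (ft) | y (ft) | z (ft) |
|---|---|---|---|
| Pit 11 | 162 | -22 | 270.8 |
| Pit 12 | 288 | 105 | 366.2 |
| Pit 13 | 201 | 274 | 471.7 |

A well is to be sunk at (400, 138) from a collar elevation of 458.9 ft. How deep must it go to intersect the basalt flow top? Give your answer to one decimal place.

61.2 ft

Two edge vectors: Pit 11→Pit 12 = (126, 127, 95.4), Pit 11→Pit 13 = (39, 296, 200.9).
Normal n = (Pit 11→Pit 12) × (Pit 11→Pit 13) = (-2724.1, -21592.8, 32343).
So ∂z/∂x = −n_x/n_z = 0.08423 and ∂z/∂y = −n_y/n_z = 0.66762.
Intercept c from Pit 11: 270.8 − 13.64 + 14.69 = 271.84.
At (400, 138): z_contact = 33.69 + 92.13 + 271.84 = 397.66 ft.
Depth below ground = 458.9 − 397.66 = 61.2 ft.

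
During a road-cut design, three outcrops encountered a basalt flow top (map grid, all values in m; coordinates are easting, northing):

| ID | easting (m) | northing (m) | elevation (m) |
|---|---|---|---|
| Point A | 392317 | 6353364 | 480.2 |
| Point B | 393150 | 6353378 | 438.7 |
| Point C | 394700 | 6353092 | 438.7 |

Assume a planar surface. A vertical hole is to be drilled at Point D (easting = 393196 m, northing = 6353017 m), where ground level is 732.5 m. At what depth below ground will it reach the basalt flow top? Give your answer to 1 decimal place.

Let the plane be z = a·easting + b·northing + c.
Point B−Point A: 833a + 14b = −41.5;  Point C−Point A: 2383a − 272b = −41.5.
Solving gives a = −0.045660888, b = −0.247462857.
Then c = 480.2 − a·392317 − b·6353364 = 1590615.35.
At (393196, 6353017): z_contact = −17953.68 − 1572135.73 + 1590615.35 = 525.93 m.
Depth below ground = 732.5 − 525.93 = 206.6 m.

206.6 m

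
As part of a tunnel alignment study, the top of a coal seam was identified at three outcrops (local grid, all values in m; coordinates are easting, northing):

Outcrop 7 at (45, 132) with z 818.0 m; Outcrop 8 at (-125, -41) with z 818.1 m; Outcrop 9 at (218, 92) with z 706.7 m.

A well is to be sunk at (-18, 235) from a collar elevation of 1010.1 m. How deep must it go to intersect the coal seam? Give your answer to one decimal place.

Two edge vectors: Outcrop 7→Outcrop 8 = (-170, -173, 0.1), Outcrop 7→Outcrop 9 = (173, -40, -111.3).
Normal n = (Outcrop 7→Outcrop 8) × (Outcrop 7→Outcrop 9) = (19258.9, -18903.7, 36729).
So ∂z/∂easting = −n_x/n_z = −0.52435 and ∂z/∂northing = −n_y/n_z = 0.51468.
Intercept c from Outcrop 7: 818 + 23.60 − 67.94 = 773.66.
At (-18, 235): z_contact = 9.44 + 120.95 + 773.66 = 904.05 m.
Depth below ground = 1010.1 − 904.05 = 106.1 m.

106.1 m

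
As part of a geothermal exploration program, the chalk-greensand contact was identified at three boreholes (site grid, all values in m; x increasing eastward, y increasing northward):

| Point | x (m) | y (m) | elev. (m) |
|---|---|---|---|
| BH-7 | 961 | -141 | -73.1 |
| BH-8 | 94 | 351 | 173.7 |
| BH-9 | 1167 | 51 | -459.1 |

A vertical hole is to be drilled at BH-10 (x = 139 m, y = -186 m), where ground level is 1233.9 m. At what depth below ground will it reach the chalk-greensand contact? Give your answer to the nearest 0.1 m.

Two edge vectors: BH-7→BH-8 = (-867, 492, 246.8), BH-7→BH-9 = (206, 192, -386).
Normal n = (BH-7→BH-8) × (BH-7→BH-9) = (-237297.6, -283821.2, -267816).
So ∂z/∂x = −n_x/n_z = −0.886047 and ∂z/∂y = −n_y/n_z = −1.059762.
Intercept c from BH-7: -73.1 + 851.49 − 149.43 = 628.96.
At (139, -186): z_contact = −123.16 + 197.12 + 628.96 = 702.92 m.
Depth below ground = 1233.9 − 702.92 = 531.0 m.

531.0 m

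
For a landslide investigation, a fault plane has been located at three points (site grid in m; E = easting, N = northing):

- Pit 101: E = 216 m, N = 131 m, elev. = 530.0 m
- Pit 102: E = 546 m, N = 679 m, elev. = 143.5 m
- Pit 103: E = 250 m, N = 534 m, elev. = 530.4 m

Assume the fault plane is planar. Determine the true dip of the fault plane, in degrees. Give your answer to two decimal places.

53.85°

Two edge vectors: Pit 101→Pit 102 = (330, 548, -386.5), Pit 101→Pit 103 = (34, 403, 0.4).
Normal n = (Pit 101→Pit 102) × (Pit 101→Pit 103) = (155978.7, -13273, 114358).
So ∂z/∂E = −n_x/n_z = −1.36395 and ∂z/∂N = −n_y/n_z = 0.11607.
Gradient magnitude |∇z| = √(a² + b²) = √(1.86036 + 0.01347) = 1.36888.
True dip = arctan(1.36888) = 53.85°, dipping toward E (azimuth ≈ 095°).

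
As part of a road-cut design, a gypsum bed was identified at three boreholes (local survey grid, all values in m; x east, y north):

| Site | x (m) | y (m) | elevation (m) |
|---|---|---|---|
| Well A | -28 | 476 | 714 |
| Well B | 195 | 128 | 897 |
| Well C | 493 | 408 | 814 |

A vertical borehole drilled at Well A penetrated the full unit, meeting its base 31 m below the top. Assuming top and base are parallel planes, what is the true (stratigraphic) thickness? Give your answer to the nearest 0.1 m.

28.2 m

Let the plane be z = a·x + b·y + c.
Well B−Well A: 223a − 348b = 183;  Well C−Well A: 521a − 68b = 100.
Solving gives a = 0.13456, b = −0.43964.
|∇z| = √(a²+b²) = 0.45977, so dip δ = arctan(0.45977) = 24.69°.
True thickness = vertical thickness × cos δ = 31 × cos 24.69° = 28.2 m.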